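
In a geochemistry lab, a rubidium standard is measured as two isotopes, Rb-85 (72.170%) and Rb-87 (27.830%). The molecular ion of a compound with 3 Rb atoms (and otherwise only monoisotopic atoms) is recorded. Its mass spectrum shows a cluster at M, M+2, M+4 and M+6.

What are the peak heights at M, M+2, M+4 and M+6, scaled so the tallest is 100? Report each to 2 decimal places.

Expanding (0.72170 + 0.27830)^3:
P(M) = 0.72170^3 = 0.375898
P(M+2) = 3 × 0.72170^2 × 0.27830^1 = 0.434858
P(M+4) = 3 × 0.72170^1 × 0.27830^2 = 0.167689
P(M+6) = 0.27830^3 = 0.021555
The M+2 peak is largest (0.434858); scaling to 100 gives 86.44 : 100.00 : 38.56 : 4.96.

86.44 : 100.00 : 38.56 : 4.96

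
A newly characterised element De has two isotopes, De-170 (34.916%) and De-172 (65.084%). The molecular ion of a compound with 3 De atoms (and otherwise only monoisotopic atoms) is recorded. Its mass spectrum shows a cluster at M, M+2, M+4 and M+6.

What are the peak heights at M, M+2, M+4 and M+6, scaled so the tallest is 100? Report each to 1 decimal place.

9.6 : 53.6 : 100.0 : 62.1

Each De atom is independently De-170 (p = 0.34916) or De-172 (q = 0.65084); the cluster is the binomial expansion (p + q)^3.
P(M) = 0.34916^3 = 0.042567
P(M+2) = 3 × 0.34916^2 × 0.65084^1 = 0.238037
P(M+4) = 3 × 0.34916^1 × 0.65084^2 = 0.443705
P(M+6) = 0.65084^3 = 0.275691
The M+4 peak is largest (0.443705); scaling to 100 gives 9.6 : 53.6 : 100.0 : 62.1.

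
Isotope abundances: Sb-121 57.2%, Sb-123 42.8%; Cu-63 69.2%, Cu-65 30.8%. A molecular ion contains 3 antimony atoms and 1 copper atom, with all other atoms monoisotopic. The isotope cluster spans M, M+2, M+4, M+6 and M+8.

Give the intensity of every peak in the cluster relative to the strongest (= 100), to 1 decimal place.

Antimony pattern (n=3): 0.18714925 : 0.42010426 : 0.31434374 : 0.07840275
Copper pattern (n=1): 0.6920 : 0.3080
Convolve the two distributions (both contribute in 2-u steps):
  M: 0.18714925×0.6920 = 0.129507
  M+2: 0.18714925×0.3080 + 0.42010426×0.6920 = 0.348354
  M+4: 0.42010426×0.3080 + 0.31434374×0.6920 = 0.346918
  M+6: 0.31434374×0.3080 + 0.07840275×0.6920 = 0.151073
  M+8: 0.07840275×0.3080 = 0.024148
Scale to base peak (0.348354) = 100: 37.2 : 100.0 : 99.6 : 43.4 : 6.9

37.2 : 100.0 : 99.6 : 43.4 : 6.9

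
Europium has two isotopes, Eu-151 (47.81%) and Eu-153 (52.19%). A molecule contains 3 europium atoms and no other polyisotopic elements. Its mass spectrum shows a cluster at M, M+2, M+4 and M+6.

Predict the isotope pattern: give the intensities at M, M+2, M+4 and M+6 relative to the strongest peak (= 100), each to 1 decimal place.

The 3 Eu atoms are independent, so intensities follow the terms of (0.4781 + 0.5219)^3.
P(M) = 0.4781^3 = 0.109284
P(M+2) = 3 × 0.4781^2 × 0.5219^1 = 0.357887
P(M+4) = 3 × 0.4781^1 × 0.5219^2 = 0.390674
P(M+6) = 0.5219^3 = 0.142155
The M+4 peak is largest (0.390674); scaling to 100 gives 28.0 : 91.6 : 100.0 : 36.4.

28.0 : 91.6 : 100.0 : 36.4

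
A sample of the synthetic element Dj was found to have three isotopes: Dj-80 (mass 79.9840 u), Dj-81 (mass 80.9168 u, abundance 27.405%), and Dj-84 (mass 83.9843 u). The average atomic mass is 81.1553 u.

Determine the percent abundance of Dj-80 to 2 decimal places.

Let x and y be the fractions of Dj-80 and Dj-84. Then x + y = 1 − 0.27405 = 0.72595 and 79.9840x + 83.9843y = 81.1553 − 0.27405×80.9168 = 58.98005096.
Substituting: 79.9840x + 83.9843(0.72595 − x) = 58.98005096
(79.9840 − 83.9843)x = -1.988351625  ⇒  x = 0.49705, y = 0.22890
Dj-80: 49.71%, Dj-84: 22.89%.

49.71%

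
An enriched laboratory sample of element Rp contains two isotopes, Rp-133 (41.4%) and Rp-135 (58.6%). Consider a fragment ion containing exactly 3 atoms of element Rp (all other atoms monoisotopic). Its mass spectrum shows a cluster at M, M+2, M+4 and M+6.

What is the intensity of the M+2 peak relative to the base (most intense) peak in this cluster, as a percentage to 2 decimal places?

70.65%

Term probabilities: M 0.0710, M+2 0.3013, M+4 0.4265, M+6 0.2012. Base peak = M+4.
P(M+4) = C(3,2) × 0.414^1 × 0.586^2 = 3 × 0.4140 × 0.343396 = 0.426498 (base)
P(M+2) = C(3,1) × 0.414^2 × 0.586^1 = 3 × 0.171396 × 0.5860 = 0.301314
Relative intensity = 0.301314 / 0.426498 × 100 = 70.65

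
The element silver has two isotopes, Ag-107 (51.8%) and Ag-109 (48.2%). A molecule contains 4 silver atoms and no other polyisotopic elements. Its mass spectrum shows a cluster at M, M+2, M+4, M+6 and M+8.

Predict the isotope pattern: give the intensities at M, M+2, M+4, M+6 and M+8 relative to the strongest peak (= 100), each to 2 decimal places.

19.25 : 71.65 : 100.00 : 62.03 : 14.43

Each Ag atom is independently Ag-107 (p = 0.518) or Ag-109 (q = 0.482); the cluster is the binomial expansion (p + q)^4.
P(M) = 0.518^4 = 0.071998
P(M+2) = 4 × 0.518^3 × 0.482^1 = 0.267976
P(M+4) = 6 × 0.518^2 × 0.482^2 = 0.374029
P(M+6) = 4 × 0.518^1 × 0.482^3 = 0.232023
P(M+8) = 0.482^4 = 0.053974
The M+4 peak is largest (0.374029); scaling to 100 gives 19.25 : 71.65 : 100.00 : 62.03 : 14.43.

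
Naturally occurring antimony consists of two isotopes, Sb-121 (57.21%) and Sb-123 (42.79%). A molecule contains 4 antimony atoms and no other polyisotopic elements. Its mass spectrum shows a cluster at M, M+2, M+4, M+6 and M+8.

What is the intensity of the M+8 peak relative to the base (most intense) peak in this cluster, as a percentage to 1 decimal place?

9.3%

Binomial terms of (0.5721 + 0.4279)^4: M 0.1071, M+2 0.3205, M+4 0.3596, M+6 0.1793, M+8 0.0335 → M+4 is the base peak.
P(M+4) = C(4,2) × 0.5721^2 × 0.4279^2 = 6 × 0.32729841 × 0.18309841 = 0.359567 (base)
P(M+8) = C(4,4) × 0.5721^0 × 0.4279^4 = 1 × 1.0000 × 0.03352503 = 0.033525
Relative intensity = 0.033525 / 0.359567 × 100 = 9.3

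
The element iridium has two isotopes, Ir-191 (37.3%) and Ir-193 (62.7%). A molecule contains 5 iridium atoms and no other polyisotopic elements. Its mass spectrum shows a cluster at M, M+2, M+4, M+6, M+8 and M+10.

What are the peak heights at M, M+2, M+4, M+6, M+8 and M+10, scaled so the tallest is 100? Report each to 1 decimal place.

The 5 Ir atoms are independent, so intensities follow the terms of (0.373 + 0.627)^5.
P(M) = 0.373^5 = 0.007220
P(M+2) = 5 × 0.373^4 × 0.627^1 = 0.060684
P(M+4) = 10 × 0.373^3 × 0.627^2 = 0.204015
P(M+6) = 10 × 0.373^2 × 0.627^3 = 0.342942
P(M+8) = 5 × 0.373^1 × 0.627^4 = 0.288237
P(M+10) = 0.627^5 = 0.096903
The M+6 peak is largest (0.342942); scaling to 100 gives 2.1 : 17.7 : 59.5 : 100.0 : 84.0 : 28.3.

2.1 : 17.7 : 59.5 : 100.0 : 84.0 : 28.3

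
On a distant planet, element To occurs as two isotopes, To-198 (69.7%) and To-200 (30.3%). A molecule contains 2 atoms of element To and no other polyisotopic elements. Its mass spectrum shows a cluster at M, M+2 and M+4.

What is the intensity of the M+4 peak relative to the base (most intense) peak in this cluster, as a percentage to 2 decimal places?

(0.697 + 0.303)^2 gives M 0.4858, M+2 0.4224, M+4 0.0918; the largest is M.
P(M) = C(2,0) × 0.697^2 × 0.303^0 = 1 × 0.485809 × 1.0000 = 0.485809 (base)
P(M+4) = C(2,2) × 0.697^0 × 0.303^2 = 1 × 1.0000 × 0.091809 = 0.091809
Relative intensity = 0.091809 / 0.485809 × 100 = 18.90

18.90%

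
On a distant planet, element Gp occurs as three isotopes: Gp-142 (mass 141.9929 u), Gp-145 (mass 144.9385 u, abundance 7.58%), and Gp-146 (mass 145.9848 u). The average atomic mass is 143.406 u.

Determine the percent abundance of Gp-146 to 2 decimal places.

29.81%

The remaining 92.42% is split between Gp-142 (fraction x) and Gp-146 (fraction 0.9242 − x).
Substituting: 141.9929x + 145.9848(0.9242 − x) = 132.4196617
(141.9929 − 145.9848)x = -2.49949046  ⇒  x = 0.62614, y = 0.29806
Gp-142: 62.61%, Gp-146: 29.81%.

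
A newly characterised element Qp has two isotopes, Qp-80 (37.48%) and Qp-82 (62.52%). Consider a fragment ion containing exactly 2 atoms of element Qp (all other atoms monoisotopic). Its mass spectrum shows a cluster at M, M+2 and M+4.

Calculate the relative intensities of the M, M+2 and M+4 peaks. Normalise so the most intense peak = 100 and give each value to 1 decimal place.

30.0 : 100.0 : 83.4

The 2 Qp atoms are independent, so intensities follow the terms of (0.3748 + 0.6252)^2.
P(M) = 0.3748^2 = 0.140475
P(M+2) = 2 × 0.3748^1 × 0.6252^1 = 0.468650
P(M+4) = 0.6252^2 = 0.390875
The M+2 peak is largest (0.468650); scaling to 100 gives 30.0 : 100.0 : 83.4.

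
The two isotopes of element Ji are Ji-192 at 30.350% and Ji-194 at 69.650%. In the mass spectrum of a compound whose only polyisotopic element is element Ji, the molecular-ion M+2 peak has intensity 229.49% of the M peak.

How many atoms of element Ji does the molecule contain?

For n independent Ji atoms, I(M+2)/I(M) = n · (abundance Ji-194) / (abundance Ji-192) = n · 0.69650/0.30350.
n = 2.2949 × 0.30350/0.69650 = 1.00 ≈ 1

1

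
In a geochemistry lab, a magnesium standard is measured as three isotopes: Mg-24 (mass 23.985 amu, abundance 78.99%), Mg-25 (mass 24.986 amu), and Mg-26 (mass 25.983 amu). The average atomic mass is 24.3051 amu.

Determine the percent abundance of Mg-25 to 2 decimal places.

10.00%

Let x and y be the fractions of Mg-25 and Mg-26. Then x + y = 1 − 0.7899 = 0.2101 and 24.986x + 25.983y = 24.3051 − 0.7899×23.985 = 5.3593485.
Substituting: 24.986x + 25.983(0.2101 − x) = 5.3593485
(24.986 − 25.983)x = -0.0996798  ⇒  x = 0.09998, y = 0.11012
Mg-25: 10.00%, Mg-26: 11.01%.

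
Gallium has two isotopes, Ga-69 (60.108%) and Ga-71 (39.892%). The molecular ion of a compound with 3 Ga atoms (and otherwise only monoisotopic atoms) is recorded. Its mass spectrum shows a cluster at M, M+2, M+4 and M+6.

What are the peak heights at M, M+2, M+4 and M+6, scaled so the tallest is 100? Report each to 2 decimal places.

Expanding (0.60108 + 0.39892)^3:
P(M) = 0.60108^3 = 0.217169
P(M+2) = 3 × 0.60108^2 × 0.39892^1 = 0.432386
P(M+4) = 3 × 0.60108^1 × 0.39892^2 = 0.286963
P(M+6) = 0.39892^3 = 0.063483
The M+2 peak is largest (0.432386); scaling to 100 gives 50.23 : 100.00 : 66.37 : 14.68.

50.23 : 100.00 : 66.37 : 14.68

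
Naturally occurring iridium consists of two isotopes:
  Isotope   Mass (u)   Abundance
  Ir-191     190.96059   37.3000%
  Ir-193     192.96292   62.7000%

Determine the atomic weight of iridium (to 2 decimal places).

192.22 u

The abundance-weighted mean is 0.373000 × 190.96059 + 0.627000 × 192.96292
= 71.228300 + 120.987751 = 192.216051 u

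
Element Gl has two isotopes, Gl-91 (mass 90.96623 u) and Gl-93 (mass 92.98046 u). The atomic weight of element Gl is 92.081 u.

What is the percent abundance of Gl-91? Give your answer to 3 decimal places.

44.655%

Let x be the fractional abundance of Gl-91; then Gl-93 has abundance 1 − x.
90.96623·x + 92.98046·(1 − x) = 92.081
(90.96623 − 92.98046)·x = 92.081 − 92.98046
x = -0.89946 / -2.01423 = 0.44655 → 44.655% Gl-91, 55.345% Gl-93.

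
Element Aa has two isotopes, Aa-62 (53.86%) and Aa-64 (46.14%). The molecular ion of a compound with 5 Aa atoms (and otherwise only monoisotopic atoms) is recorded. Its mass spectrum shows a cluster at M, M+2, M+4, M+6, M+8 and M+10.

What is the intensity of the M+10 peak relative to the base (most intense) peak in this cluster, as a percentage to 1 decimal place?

Binomial terms of (0.5386 + 0.4614)^5: M 0.0453, M+2 0.1941, M+4 0.3326, M+6 0.2849, M+8 0.1221, M+10 0.0209 → M+4 is the base peak.
P(M+4) = C(5,2) × 0.5386^3 × 0.4614^2 = 10 × 0.15624245 × 0.21288996 = 0.332624 (base)
P(M+10) = C(5,5) × 0.5386^0 × 0.4614^5 = 1 × 1.0000 × 0.02091163 = 0.020912
Relative intensity = 0.020912 / 0.332624 × 100 = 6.3

6.3%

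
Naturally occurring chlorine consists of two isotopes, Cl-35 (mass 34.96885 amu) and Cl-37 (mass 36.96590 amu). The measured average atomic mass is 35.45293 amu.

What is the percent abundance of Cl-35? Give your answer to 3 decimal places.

With x = fraction of Cl-35 (so Cl-37 is 1 − x):
34.96885·x + 36.96590·(1 − x) = 35.45293
(34.96885 − 36.96590)·x = 35.45293 − 36.96590
x = -1.51297 / -1.99705 = 0.75760 → 75.760% Cl-35, 24.240% Cl-37.

75.760%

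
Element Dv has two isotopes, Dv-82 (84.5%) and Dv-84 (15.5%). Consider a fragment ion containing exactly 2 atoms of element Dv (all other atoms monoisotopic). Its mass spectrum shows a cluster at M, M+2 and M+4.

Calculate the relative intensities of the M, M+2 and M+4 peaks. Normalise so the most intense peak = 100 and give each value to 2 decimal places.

Expanding (0.845 + 0.155)^2:
P(M) = 0.845^2 = 0.714025
P(M+2) = 2 × 0.845^1 × 0.155^1 = 0.261950
P(M+4) = 0.155^2 = 0.024025
The M peak is largest (0.714025); scaling to 100 gives 100.00 : 36.69 : 3.36.

100.00 : 36.69 : 3.36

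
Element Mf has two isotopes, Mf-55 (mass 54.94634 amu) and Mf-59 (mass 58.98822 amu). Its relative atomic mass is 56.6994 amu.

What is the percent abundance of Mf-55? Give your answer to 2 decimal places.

Writing the weighted mean with unknown fraction x of Mf-55:
54.94634·x + 58.98822·(1 − x) = 56.6994
(54.94634 − 58.98822)·x = 56.6994 − 58.98822
x = -2.28882 / -4.04188 = 0.56628 → 56.63% Mf-55, 43.37% Mf-59.

56.63%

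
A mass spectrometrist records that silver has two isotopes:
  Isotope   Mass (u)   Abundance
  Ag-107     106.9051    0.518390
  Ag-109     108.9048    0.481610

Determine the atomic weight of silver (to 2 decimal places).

107.87 u

Ar = Σ fᵢ·mᵢ = 0.518390 × 106.9051 + 0.481610 × 108.9048
= 55.41853 + 52.44964 = 107.86817 u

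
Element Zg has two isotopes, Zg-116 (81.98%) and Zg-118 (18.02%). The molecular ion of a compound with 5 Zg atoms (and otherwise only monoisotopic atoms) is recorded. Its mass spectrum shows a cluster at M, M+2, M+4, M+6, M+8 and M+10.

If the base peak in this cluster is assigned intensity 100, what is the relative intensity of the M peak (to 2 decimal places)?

Term probabilities: M 0.3703, M+2 0.4070, M+4 0.1789, M+6 0.0393, M+8 0.0043, M+10 0.0002. Base peak = M+2.
P(M+2) = C(5,1) × 0.8198^4 × 0.1802^1 = 5 × 0.45168083 × 0.1802 = 0.406964 (base)
P(M) = C(5,0) × 0.8198^5 × 0.1802^0 = 1 × 0.37028794 × 1.0000 = 0.370288
Relative intensity = 0.370288 / 0.406964 × 100 = 90.99

90.99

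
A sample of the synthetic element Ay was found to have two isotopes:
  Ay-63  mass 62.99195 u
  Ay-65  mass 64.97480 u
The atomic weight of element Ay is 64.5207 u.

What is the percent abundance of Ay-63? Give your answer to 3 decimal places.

Writing the weighted mean with unknown fraction x of Ay-63:
62.99195·x + 64.97480·(1 − x) = 64.5207
(62.99195 − 64.97480)·x = 64.5207 − 64.97480
x = -0.45410 / -1.98285 = 0.22901 → 22.901% Ay-63, 77.099% Ay-65.

22.901%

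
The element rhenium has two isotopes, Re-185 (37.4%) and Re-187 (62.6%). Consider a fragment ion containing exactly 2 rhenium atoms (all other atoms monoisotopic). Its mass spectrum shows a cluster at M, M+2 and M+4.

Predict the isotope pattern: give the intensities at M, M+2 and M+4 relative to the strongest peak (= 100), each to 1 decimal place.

29.9 : 100.0 : 83.7

Expanding (0.374 + 0.626)^2:
P(M) = 0.374^2 = 0.139876
P(M+2) = 2 × 0.374^1 × 0.626^1 = 0.468248
P(M+4) = 0.626^2 = 0.391876
The M+2 peak is largest (0.468248); scaling to 100 gives 29.9 : 100.0 : 83.7.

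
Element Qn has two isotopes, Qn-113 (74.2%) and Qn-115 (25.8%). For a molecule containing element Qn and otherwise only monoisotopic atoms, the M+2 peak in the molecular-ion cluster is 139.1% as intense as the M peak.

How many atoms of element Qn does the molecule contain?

With n Qn atoms, P(M+2)/P(M) = C(n,1)·p^(n−1)q / p^n = n·q/p = n · 0.258/0.742.
n = 1.391 × 0.742/0.258 = 4.00 ≈ 4

4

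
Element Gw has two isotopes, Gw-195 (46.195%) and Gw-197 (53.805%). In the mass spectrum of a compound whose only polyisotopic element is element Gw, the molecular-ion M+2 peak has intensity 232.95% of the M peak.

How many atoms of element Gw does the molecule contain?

2

With n Gw atoms, P(M+2)/P(M) = C(n,1)·p^(n−1)q / p^n = n·q/p = n · 0.53805/0.46195.
n = 2.3295 × 0.46195/0.53805 = 2.00 ≈ 2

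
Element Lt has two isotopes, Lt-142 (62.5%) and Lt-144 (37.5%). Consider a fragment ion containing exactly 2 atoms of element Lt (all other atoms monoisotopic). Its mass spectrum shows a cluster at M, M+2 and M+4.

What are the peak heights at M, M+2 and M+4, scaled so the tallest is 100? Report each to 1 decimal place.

Each Lt atom is independently Lt-142 (p = 0.625) or Lt-144 (q = 0.375); the cluster is the binomial expansion (p + q)^2.
P(M) = 0.625^2 = 0.390625
P(M+2) = 2 × 0.625^1 × 0.375^1 = 0.468750
P(M+4) = 0.375^2 = 0.140625
The M+2 peak is largest (0.468750); scaling to 100 gives 83.3 : 100.0 : 30.0.

83.3 : 100.0 : 30.0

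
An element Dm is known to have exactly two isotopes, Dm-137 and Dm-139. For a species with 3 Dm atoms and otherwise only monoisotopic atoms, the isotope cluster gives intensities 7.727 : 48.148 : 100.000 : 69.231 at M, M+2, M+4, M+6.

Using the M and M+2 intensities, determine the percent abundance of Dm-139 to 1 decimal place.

67.5%

Let p = fractional abundance of Dm-137. I(M+2)/I(M) = [C(3,1)·p^2·(1−p)] / p^3 = 3·(1−p)/p = 48.148/7.727 = 6.2311
(1−p)/p = 6.2311/3 = 2.0770  ⇒  p = 1/(1 + 2.0770) = 0.3250
Dm-137: 32.5%, Dm-139: 67.5%.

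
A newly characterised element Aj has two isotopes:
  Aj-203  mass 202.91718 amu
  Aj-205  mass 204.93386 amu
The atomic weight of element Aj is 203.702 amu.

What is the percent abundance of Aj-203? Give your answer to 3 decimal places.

61.084%

With x = fraction of Aj-203 (so Aj-205 is 1 − x):
202.91718·x + 204.93386·(1 − x) = 203.702
(202.91718 − 204.93386)·x = 203.702 − 204.93386
x = -1.23186 / -2.01668 = 0.61084 → 61.084% Aj-203, 38.916% Aj-205.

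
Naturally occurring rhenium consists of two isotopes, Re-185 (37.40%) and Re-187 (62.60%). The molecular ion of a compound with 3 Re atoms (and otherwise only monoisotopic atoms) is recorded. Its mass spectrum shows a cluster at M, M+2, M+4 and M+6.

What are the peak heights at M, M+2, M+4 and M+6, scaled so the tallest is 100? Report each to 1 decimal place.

11.9 : 59.7 : 100.0 : 55.8

The 3 Re atoms are independent, so intensities follow the terms of (0.3740 + 0.6260)^3.
P(M) = 0.3740^3 = 0.052314
P(M+2) = 3 × 0.3740^2 × 0.6260^1 = 0.262687
P(M+4) = 3 × 0.3740^1 × 0.6260^2 = 0.439685
P(M+6) = 0.6260^3 = 0.245314
The M+4 peak is largest (0.439685); scaling to 100 gives 11.9 : 59.7 : 100.0 : 55.8.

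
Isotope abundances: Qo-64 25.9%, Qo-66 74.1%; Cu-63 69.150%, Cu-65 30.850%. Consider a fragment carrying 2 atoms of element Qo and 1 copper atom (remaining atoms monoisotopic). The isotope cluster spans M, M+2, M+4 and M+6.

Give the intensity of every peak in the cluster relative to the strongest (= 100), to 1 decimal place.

Element Qo pattern (n=2): 0.067081 : 0.383838 : 0.549081
Copper pattern (n=1): 0.6915 : 0.3085
Convolve the two distributions (both contribute in 2-u steps):
  M: 0.067081×0.6915 = 0.046387
  M+2: 0.067081×0.3085 + 0.383838×0.6915 = 0.286118
  M+4: 0.383838×0.3085 + 0.549081×0.6915 = 0.498104
  M+6: 0.549081×0.3085 = 0.169391
Scale to base peak (0.498104) = 100: 9.3 : 57.4 : 100.0 : 34.0

9.3 : 57.4 : 100.0 : 34.0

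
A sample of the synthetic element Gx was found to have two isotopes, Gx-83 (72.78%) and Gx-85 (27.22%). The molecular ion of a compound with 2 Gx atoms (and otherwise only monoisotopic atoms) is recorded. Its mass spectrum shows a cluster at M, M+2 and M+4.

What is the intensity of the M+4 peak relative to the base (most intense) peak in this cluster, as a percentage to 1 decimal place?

14.0%

(0.7278 + 0.2722)^2 gives M 0.5297, M+2 0.3962, M+4 0.0741; the largest is M.
P(M) = C(2,0) × 0.7278^2 × 0.2722^0 = 1 × 0.52969284 × 1.0000 = 0.529693 (base)
P(M+4) = C(2,2) × 0.7278^0 × 0.2722^2 = 1 × 1.0000 × 0.07409284 = 0.074093
Relative intensity = 0.074093 / 0.529693 × 100 = 14.0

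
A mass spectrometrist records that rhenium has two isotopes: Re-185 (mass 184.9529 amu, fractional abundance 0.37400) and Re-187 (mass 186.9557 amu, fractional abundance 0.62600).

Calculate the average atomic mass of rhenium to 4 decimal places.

The abundance-weighted mean is 0.37400 × 184.9529 + 0.62600 × 186.9557
= 69.17238 + 117.03427 = 186.20665 amu

186.2067 amu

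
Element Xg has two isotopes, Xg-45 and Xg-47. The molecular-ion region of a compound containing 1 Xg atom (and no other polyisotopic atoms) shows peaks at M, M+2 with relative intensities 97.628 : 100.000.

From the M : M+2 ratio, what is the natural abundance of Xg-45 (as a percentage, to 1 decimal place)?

49.4%

Let p = fractional abundance of Xg-45. I(M+2)/I(M) = [C(1,1)·p^0·(1−p)] / p^1 = 1·(1−p)/p = 100.000/97.628 = 1.0243
(1−p)/p = 1.0243/1 = 1.0243  ⇒  p = 1/(1 + 1.0243) = 0.4940
Xg-45: 49.4%, Xg-47: 50.6%.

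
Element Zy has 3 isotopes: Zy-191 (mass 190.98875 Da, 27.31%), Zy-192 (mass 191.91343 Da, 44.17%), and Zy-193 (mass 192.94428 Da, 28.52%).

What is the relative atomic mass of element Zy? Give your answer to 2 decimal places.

Average mass = Σ (abundance × isotope mass) = 0.2731 × 190.98875 + 0.4417 × 191.91343 + 0.2852 × 192.94428
= 52.159028 + 84.768162 + 55.027709 = 191.954899 Da

191.95 Da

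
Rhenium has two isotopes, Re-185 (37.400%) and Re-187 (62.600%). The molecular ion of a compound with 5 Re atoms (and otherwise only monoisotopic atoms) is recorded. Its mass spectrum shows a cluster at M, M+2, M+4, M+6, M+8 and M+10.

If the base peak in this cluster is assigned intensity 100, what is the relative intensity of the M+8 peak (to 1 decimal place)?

Term probabilities: M 0.0073, M+2 0.0612, M+4 0.2050, M+6 0.3431, M+8 0.2872, M+10 0.0961. Base peak = M+6.
P(M+6) = C(5,3) × 0.37400^2 × 0.62600^3 = 10 × 0.139876 × 0.24531438 = 0.343136 (base)
P(M+8) = C(5,4) × 0.37400^1 × 0.62600^4 = 5 × 0.3740 × 0.1535668 = 0.287170
Relative intensity = 0.287170 / 0.343136 × 100 = 83.7

83.7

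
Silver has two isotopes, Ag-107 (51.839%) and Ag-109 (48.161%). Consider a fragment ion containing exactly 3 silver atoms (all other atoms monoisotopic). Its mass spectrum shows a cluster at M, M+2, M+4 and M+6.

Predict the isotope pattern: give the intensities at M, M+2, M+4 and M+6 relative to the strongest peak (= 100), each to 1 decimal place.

35.9 : 100.0 : 92.9 : 28.8

The 3 Ag atoms are independent, so intensities follow the terms of (0.51839 + 0.48161)^3.
P(M) = 0.51839^3 = 0.139306
P(M+2) = 3 × 0.51839^2 × 0.48161^1 = 0.388267
P(M+4) = 3 × 0.51839^1 × 0.48161^2 = 0.360719
P(M+6) = 0.48161^3 = 0.111709
The M+2 peak is largest (0.388267); scaling to 100 gives 35.9 : 100.0 : 92.9 : 28.8.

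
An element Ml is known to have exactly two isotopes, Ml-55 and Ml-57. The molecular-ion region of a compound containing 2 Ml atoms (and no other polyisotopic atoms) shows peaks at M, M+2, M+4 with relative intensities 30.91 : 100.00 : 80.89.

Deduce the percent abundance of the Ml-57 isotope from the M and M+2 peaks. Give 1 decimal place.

Write p for the Ml-55 fraction. I(M+2)/I(M) = [C(2,1)·p^1·(1−p)] / p^2 = 2·(1−p)/p = 100.00/30.91 = 3.2352
(1−p)/p = 3.2352/2 = 1.6176  ⇒  p = 1/(1 + 1.6176) = 0.3820
Ml-55: 38.2%, Ml-57: 61.8%.

61.8%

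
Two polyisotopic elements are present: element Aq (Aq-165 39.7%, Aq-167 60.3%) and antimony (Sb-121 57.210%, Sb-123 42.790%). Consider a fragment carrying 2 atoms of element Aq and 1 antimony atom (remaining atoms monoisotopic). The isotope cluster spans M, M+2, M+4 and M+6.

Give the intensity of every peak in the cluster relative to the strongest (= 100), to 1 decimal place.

Element Aq pattern (n=2): 0.157609 : 0.478782 : 0.363609
Antimony pattern (n=1): 0.5721 : 0.4279
Convolve the two distributions (both contribute in 2-u steps):
  M: 0.157609×0.5721 = 0.090168
  M+2: 0.157609×0.4279 + 0.478782×0.5721 = 0.341352
  M+4: 0.478782×0.4279 + 0.363609×0.5721 = 0.412892
  M+6: 0.363609×0.4279 = 0.155588
Scale to base peak (0.412892) = 100: 21.8 : 82.7 : 100.0 : 37.7

21.8 : 82.7 : 100.0 : 37.7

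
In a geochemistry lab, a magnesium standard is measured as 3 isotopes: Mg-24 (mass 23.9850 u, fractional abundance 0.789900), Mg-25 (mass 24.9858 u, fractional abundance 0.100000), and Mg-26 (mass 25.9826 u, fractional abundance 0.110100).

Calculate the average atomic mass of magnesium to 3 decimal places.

24.305 u

Ar = Σ fᵢ·mᵢ = 0.789900 × 23.9850 + 0.100000 × 24.9858 + 0.110100 × 25.9826
= 18.94575 + 2.49858 + 2.86068 = 24.30501 u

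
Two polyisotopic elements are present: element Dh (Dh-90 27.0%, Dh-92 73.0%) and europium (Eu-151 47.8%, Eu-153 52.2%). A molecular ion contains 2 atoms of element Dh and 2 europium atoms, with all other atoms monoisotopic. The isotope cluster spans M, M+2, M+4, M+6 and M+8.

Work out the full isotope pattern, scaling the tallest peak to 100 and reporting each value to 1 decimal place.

4.5 : 33.9 : 90.6 : 100.0 : 38.9

Element Dh pattern (n=2): 0.0729 : 0.3942 : 0.5329
Europium pattern (n=2): 0.228484 : 0.499032 : 0.272484
Convolve the two distributions (both contribute in 2-u steps):
  M: 0.0729×0.228484 = 0.016656
  M+2: 0.0729×0.499032 + 0.3942×0.228484 = 0.126448
  M+4: 0.0729×0.272484 + 0.3942×0.499032 + 0.5329×0.228484 = 0.338342
  M+6: 0.3942×0.272484 + 0.5329×0.499032 = 0.373347
  M+8: 0.5329×0.272484 = 0.145207
Scale to base peak (0.373347) = 100: 4.5 : 33.9 : 90.6 : 100.0 : 38.9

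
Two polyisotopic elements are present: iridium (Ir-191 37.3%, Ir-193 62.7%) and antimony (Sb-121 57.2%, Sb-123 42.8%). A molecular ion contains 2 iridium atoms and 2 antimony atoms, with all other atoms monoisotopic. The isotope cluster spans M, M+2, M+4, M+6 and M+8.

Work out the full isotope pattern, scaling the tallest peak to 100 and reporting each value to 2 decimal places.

11.88 : 57.72 : 100.00 : 72.60 : 18.80

Iridium pattern (n=2): 0.139129 : 0.467742 : 0.393129
Antimony pattern (n=2): 0.327184 : 0.489632 : 0.183184
Convolve the two distributions (both contribute in 2-u steps):
  M: 0.139129×0.327184 = 0.045521
  M+2: 0.139129×0.489632 + 0.467742×0.327184 = 0.221160
  M+4: 0.139129×0.183184 + 0.467742×0.489632 + 0.393129×0.327184 = 0.383133
  M+6: 0.467742×0.183184 + 0.393129×0.489632 = 0.278171
  M+8: 0.393129×0.183184 = 0.072015
Scale to base peak (0.383133) = 100: 11.88 : 57.72 : 100.00 : 72.60 : 18.80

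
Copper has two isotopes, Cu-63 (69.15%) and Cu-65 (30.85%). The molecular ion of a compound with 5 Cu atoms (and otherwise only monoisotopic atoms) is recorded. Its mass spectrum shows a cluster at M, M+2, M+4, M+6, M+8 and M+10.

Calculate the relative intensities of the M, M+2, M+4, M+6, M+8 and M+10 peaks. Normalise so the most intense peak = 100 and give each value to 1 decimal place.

Expanding (0.6915 + 0.3085)^5:
P(M) = 0.6915^5 = 0.158111
P(M+2) = 5 × 0.6915^4 × 0.3085^1 = 0.352691
P(M+4) = 10 × 0.6915^3 × 0.3085^2 = 0.314693
P(M+6) = 10 × 0.6915^2 × 0.3085^3 = 0.140394
P(M+8) = 5 × 0.6915^1 × 0.3085^4 = 0.031317
P(M+10) = 0.3085^5 = 0.002794
The M+2 peak is largest (0.352691); scaling to 100 gives 44.8 : 100.0 : 89.2 : 39.8 : 8.9 : 0.8.

44.8 : 100.0 : 89.2 : 39.8 : 8.9 : 0.8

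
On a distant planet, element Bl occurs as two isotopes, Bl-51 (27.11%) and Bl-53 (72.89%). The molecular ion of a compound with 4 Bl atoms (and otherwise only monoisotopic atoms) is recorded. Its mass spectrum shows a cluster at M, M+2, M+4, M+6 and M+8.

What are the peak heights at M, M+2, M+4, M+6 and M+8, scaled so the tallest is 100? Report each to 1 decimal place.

Each Bl atom is independently Bl-51 (p = 0.2711) or Bl-53 (q = 0.7289); the cluster is the binomial expansion (p + q)^4.
P(M) = 0.2711^4 = 0.005402
P(M+2) = 4 × 0.2711^3 × 0.7289^1 = 0.058092
P(M+4) = 6 × 0.2711^2 × 0.7289^2 = 0.234286
P(M+6) = 4 × 0.2711^1 × 0.7289^3 = 0.419946
P(M+8) = 0.7289^4 = 0.282275
The M+6 peak is largest (0.419946); scaling to 100 gives 1.3 : 13.8 : 55.8 : 100.0 : 67.2.

1.3 : 13.8 : 55.8 : 100.0 : 67.2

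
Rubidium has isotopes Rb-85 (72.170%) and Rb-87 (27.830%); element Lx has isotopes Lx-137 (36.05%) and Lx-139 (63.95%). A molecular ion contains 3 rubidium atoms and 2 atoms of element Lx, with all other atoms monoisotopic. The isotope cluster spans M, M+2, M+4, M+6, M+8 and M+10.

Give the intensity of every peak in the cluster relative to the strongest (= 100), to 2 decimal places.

12.99 : 61.12 : 100.00 : 68.60 : 20.88 : 2.34

Rubidium pattern (n=3): 0.37589809 : 0.43485841 : 0.16768892 : 0.02155458
Element Lx pattern (n=2): 0.12996025 : 0.4610795 : 0.40896025
Convolve the two distributions (both contribute in 2-u steps):
  M: 0.37589809×0.12996025 = 0.048852
  M+2: 0.37589809×0.4610795 + 0.43485841×0.12996025 = 0.229833
  M+4: 0.37589809×0.40896025 + 0.43485841×0.4610795 + 0.16768892×0.12996025 = 0.376025
  M+6: 0.43485841×0.40896025 + 0.16768892×0.4610795 + 0.02155458×0.12996025 = 0.257959
  M+8: 0.16768892×0.40896025 + 0.02155458×0.4610795 = 0.078516
  M+10: 0.02155458×0.40896025 = 0.008815
Scale to base peak (0.376025) = 100: 12.99 : 61.12 : 100.00 : 68.60 : 20.88 : 2.34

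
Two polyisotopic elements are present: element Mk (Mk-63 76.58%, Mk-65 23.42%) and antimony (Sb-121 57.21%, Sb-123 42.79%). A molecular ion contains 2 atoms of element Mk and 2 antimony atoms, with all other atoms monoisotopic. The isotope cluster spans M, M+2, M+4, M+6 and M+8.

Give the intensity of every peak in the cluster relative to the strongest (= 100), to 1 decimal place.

47.4 : 100.0 : 74.4 : 22.9 : 2.5

Element Mk pattern (n=2): 0.58644964 : 0.35870072 : 0.05484964
Antimony pattern (n=2): 0.32729841 : 0.48960318 : 0.18309841
Convolve the two distributions (both contribute in 2-u steps):
  M: 0.58644964×0.32729841 = 0.191944
  M+2: 0.58644964×0.48960318 + 0.35870072×0.32729841 = 0.404530
  M+4: 0.58644964×0.18309841 + 0.35870072×0.48960318 + 0.05484964×0.32729841 = 0.300951
  M+6: 0.35870072×0.18309841 + 0.05484964×0.48960318 = 0.092532
  M+8: 0.05484964×0.18309841 = 0.010043
Scale to base peak (0.404530) = 100: 47.4 : 100.0 : 74.4 : 22.9 : 2.5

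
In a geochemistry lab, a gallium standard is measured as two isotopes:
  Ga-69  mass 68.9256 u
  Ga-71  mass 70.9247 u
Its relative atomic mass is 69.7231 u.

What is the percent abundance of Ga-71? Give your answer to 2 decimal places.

39.89%

With x = fraction of Ga-69 (so Ga-71 is 1 − x):
68.9256·x + 70.9247·(1 − x) = 69.7231
(68.9256 − 70.9247)·x = 69.7231 − 70.9247
x = -1.2016 / -1.9991 = 0.60107 → 60.11% Ga-69, 39.89% Ga-71.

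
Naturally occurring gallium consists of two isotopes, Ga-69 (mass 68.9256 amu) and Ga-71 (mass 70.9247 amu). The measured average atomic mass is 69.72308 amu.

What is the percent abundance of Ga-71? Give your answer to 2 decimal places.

With x = fraction of Ga-69 (so Ga-71 is 1 − x):
68.9256·x + 70.9247·(1 − x) = 69.72308
(68.9256 − 70.9247)·x = 69.72308 − 70.9247
x = -1.20162 / -1.9991 = 0.60108 → 60.11% Ga-69, 39.89% Ga-71.

39.89%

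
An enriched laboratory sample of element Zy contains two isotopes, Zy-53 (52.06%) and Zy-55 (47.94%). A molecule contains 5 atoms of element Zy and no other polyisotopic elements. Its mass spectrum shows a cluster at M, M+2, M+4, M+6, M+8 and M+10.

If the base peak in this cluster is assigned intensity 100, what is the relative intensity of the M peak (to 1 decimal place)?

Binomial terms of (0.5206 + 0.4794)^5: M 0.0382, M+2 0.1761, M+4 0.3243, M+6 0.2986, M+8 0.1375, M+10 0.0253 → M+4 is the base peak.
P(M+4) = C(5,2) × 0.5206^3 × 0.4794^2 = 10 × 0.14109528 × 0.22982436 = 0.324271 (base)
P(M) = C(5,0) × 0.5206^5 × 0.4794^0 = 1 × 0.03824026 × 1.0000 = 0.038240
Relative intensity = 0.038240 / 0.324271 × 100 = 11.8

11.8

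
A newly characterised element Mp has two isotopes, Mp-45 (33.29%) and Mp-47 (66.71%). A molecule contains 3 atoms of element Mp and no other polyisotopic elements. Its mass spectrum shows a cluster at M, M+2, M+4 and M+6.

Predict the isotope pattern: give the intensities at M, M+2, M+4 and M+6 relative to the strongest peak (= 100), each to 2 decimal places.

8.30 : 49.90 : 100.00 : 66.80

The 3 Mp atoms are independent, so intensities follow the terms of (0.3329 + 0.6671)^3.
P(M) = 0.3329^3 = 0.036893
P(M+2) = 3 × 0.3329^2 × 0.6671^1 = 0.221789
P(M+4) = 3 × 0.3329^1 × 0.6671^2 = 0.444444
P(M+6) = 0.6671^3 = 0.296874
The M+4 peak is largest (0.444444); scaling to 100 gives 8.30 : 49.90 : 100.00 : 66.80.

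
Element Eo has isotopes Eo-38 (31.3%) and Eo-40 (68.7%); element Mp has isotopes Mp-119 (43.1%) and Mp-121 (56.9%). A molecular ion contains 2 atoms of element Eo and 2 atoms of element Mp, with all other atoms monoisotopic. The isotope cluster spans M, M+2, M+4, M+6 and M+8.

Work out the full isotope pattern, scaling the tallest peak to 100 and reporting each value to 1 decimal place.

Element Eo pattern (n=2): 0.097969 : 0.430062 : 0.471969
Element Mp pattern (n=2): 0.185761 : 0.490478 : 0.323761
Convolve the two distributions (both contribute in 2-u steps):
  M: 0.097969×0.185761 = 0.018199
  M+2: 0.097969×0.490478 + 0.430062×0.185761 = 0.127940
  M+4: 0.097969×0.323761 + 0.430062×0.490478 + 0.471969×0.185761 = 0.330328
  M+6: 0.430062×0.323761 + 0.471969×0.490478 = 0.370728
  M+8: 0.471969×0.323761 = 0.152805
Scale to base peak (0.370728) = 100: 4.9 : 34.5 : 89.1 : 100.0 : 41.2

4.9 : 34.5 : 89.1 : 100.0 : 41.2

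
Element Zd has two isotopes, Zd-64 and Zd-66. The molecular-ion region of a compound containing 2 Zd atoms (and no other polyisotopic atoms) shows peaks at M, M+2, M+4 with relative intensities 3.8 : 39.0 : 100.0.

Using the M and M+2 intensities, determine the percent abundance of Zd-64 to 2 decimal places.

16.31%

If p is the fraction of Zd that is Zd-64, then I(M+2)/I(M) = [C(2,1)·p^1·(1−p)] / p^2 = 2·(1−p)/p = 39.0/3.8 = 10.2632
(1−p)/p = 10.2632/2 = 5.1316  ⇒  p = 1/(1 + 5.1316) = 0.1631
Zd-64: 16.31%, Zd-66: 83.69%.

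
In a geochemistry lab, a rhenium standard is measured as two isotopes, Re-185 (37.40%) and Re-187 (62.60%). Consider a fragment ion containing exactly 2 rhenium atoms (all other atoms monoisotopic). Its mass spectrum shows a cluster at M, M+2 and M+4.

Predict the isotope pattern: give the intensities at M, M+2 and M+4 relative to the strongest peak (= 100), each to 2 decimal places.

Each Re atom is independently Re-185 (p = 0.3740) or Re-187 (q = 0.6260); the cluster is the binomial expansion (p + q)^2.
P(M) = 0.3740^2 = 0.139876
P(M+2) = 2 × 0.3740^1 × 0.6260^1 = 0.468248
P(M+4) = 0.6260^2 = 0.391876
The M+2 peak is largest (0.468248); scaling to 100 gives 29.87 : 100.00 : 83.69.

29.87 : 100.00 : 83.69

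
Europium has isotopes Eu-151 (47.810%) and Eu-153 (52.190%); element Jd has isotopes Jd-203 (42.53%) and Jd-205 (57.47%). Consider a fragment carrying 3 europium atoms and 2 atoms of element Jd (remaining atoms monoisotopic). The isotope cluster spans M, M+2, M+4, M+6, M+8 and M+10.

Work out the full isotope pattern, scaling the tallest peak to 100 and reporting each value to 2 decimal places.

Europium pattern (n=3): 0.10928391 : 0.3578871 : 0.39067407 : 0.14215492
Element Jd pattern (n=2): 0.18088009 : 0.48883982 : 0.33028009
Convolve the two distributions (both contribute in 2-u steps):
  M: 0.10928391×0.18088009 = 0.019767
  M+2: 0.10928391×0.48883982 + 0.3578871×0.18088009 = 0.118157
  M+4: 0.10928391×0.33028009 + 0.3578871×0.48883982 + 0.39067407×0.18088009 = 0.281709
  M+6: 0.3578871×0.33028009 + 0.39067407×0.48883982 + 0.14215492×0.18088009 = 0.334893
  M+8: 0.39067407×0.33028009 + 0.14215492×0.48883982 = 0.198523
  M+10: 0.14215492×0.33028009 = 0.046951
Scale to base peak (0.334893) = 100: 5.90 : 35.28 : 84.12 : 100.00 : 59.28 : 14.02

5.90 : 35.28 : 84.12 : 100.00 : 59.28 : 14.02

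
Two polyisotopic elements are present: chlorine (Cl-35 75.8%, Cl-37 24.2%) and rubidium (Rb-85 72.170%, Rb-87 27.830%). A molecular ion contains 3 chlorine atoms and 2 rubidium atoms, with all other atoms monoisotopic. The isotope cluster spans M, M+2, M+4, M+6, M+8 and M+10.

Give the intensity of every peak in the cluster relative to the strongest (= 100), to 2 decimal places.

Chlorine pattern (n=3): 0.43551951 : 0.41713346 : 0.13317454 : 0.01417249
Rubidium pattern (n=2): 0.52085089 : 0.40169822 : 0.07745089
Convolve the two distributions (both contribute in 2-u steps):
  M: 0.43551951×0.52085089 = 0.226841
  M+2: 0.43551951×0.40169822 + 0.41713346×0.52085089 = 0.392212
  M+4: 0.43551951×0.07745089 + 0.41713346×0.40169822 + 0.13317454×0.52085089 = 0.270657
  M+6: 0.41713346×0.07745089 + 0.13317454×0.40169822 + 0.01417249×0.52085089 = 0.093185
  M+8: 0.13317454×0.07745089 + 0.01417249×0.40169822 = 0.016008
  M+10: 0.01417249×0.07745089 = 0.001098
Scale to base peak (0.392212) = 100: 57.84 : 100.00 : 69.01 : 23.76 : 4.08 : 0.28

57.84 : 100.00 : 69.01 : 23.76 : 4.08 : 0.28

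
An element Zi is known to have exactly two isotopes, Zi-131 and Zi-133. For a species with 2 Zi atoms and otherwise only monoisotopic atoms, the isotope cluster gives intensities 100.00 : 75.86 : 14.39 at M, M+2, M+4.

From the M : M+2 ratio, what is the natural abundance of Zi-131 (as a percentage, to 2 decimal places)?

72.50%

Let p = fractional abundance of Zi-131. I(M+2)/I(M) = [C(2,1)·p^1·(1−p)] / p^2 = 2·(1−p)/p = 75.86/100.00 = 0.7586
(1−p)/p = 0.7586/2 = 0.3793  ⇒  p = 1/(1 + 0.3793) = 0.7250
Zi-131: 72.50%, Zi-133: 27.50%.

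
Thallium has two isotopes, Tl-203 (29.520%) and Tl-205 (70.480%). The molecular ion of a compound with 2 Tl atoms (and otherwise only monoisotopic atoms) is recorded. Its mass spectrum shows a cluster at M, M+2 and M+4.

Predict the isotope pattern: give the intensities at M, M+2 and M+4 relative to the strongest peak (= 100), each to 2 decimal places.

The 2 Tl atoms are independent, so intensities follow the terms of (0.29520 + 0.70480)^2.
P(M) = 0.29520^2 = 0.087143
P(M+2) = 2 × 0.29520^1 × 0.70480^1 = 0.416114
P(M+4) = 0.70480^2 = 0.496743
The M+4 peak is largest (0.496743); scaling to 100 gives 17.54 : 83.77 : 100.00.

17.54 : 83.77 : 100.00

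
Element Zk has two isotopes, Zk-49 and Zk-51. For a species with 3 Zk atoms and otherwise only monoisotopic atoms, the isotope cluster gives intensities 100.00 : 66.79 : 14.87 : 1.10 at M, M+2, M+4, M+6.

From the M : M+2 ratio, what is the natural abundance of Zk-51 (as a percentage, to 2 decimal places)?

Let p = fractional abundance of Zk-49. I(M+2)/I(M) = [C(3,1)·p^2·(1−p)] / p^3 = 3·(1−p)/p = 66.79/100.00 = 0.6679
(1−p)/p = 0.6679/3 = 0.2226  ⇒  p = 1/(1 + 0.2226) = 0.8179
Zk-49: 81.79%, Zk-51: 18.21%.

18.21%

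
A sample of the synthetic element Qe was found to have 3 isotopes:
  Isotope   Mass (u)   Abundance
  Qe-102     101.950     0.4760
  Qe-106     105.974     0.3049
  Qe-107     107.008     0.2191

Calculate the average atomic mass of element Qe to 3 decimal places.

104.285 u

Average mass = Σ (abundance × isotope mass) = 0.4760 × 101.950 + 0.3049 × 105.974 + 0.2191 × 107.008
= 48.5282 + 32.3115 + 23.4455 = 104.2852 u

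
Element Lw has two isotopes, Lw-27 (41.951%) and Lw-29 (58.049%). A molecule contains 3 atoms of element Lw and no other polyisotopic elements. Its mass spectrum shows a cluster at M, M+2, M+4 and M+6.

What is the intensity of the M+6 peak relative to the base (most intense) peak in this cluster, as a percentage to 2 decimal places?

46.12%

Term probabilities: M 0.0738, M+2 0.3065, M+4 0.4241, M+6 0.1956. Base peak = M+4.
P(M+4) = C(3,2) × 0.41951^1 × 0.58049^2 = 3 × 0.41951 × 0.33696864 = 0.424085 (base)
P(M+6) = C(3,3) × 0.41951^0 × 0.58049^3 = 1 × 1.0000 × 0.19560693 = 0.195607
Relative intensity = 0.195607 / 0.424085 × 100 = 46.12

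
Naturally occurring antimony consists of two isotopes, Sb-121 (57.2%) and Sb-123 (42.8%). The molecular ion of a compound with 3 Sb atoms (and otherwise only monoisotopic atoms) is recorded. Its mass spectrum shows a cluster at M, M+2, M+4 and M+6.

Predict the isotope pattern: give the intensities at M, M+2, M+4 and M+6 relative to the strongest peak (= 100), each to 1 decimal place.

44.5 : 100.0 : 74.8 : 18.7

Expanding (0.572 + 0.428)^3:
P(M) = 0.572^3 = 0.187149
P(M+2) = 3 × 0.572^2 × 0.428^1 = 0.420104
P(M+4) = 3 × 0.572^1 × 0.428^2 = 0.314344
P(M+6) = 0.428^3 = 0.078403
The M+2 peak is largest (0.420104); scaling to 100 gives 44.5 : 100.0 : 74.8 : 18.7.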